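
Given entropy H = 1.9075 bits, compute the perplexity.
3.7516

Perplexity is 2^H (or exp(H) for natural log).

H = 1.9075 bits
Perplexity = 2^1.9075 = 3.7516

Interpretation: The model's uncertainty is equivalent to choosing uniformly among 3.8 options.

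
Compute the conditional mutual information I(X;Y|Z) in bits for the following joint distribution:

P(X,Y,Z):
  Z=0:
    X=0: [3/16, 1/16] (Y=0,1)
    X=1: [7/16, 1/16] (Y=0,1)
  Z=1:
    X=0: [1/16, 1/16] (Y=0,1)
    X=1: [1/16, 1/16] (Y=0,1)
0.0129 bits

Conditional mutual information: I(X;Y|Z) = H(X|Z) + H(Y|Z) - H(X,Y|Z)

H(Z) = 0.8113
H(X,Z) = 1.7500 → H(X|Z) = 0.9387
H(Y,Z) = 1.5488 → H(Y|Z) = 0.7375
H(X,Y,Z) = 2.4746 → H(X,Y|Z) = 1.6633

I(X;Y|Z) = 0.9387 + 0.7375 - 1.6633 = 0.0129 bits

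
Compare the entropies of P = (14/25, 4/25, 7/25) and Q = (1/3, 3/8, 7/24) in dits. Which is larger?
Q

Computing entropies in dits:
H(P) = 0.4232
H(Q) = 0.4749

Distribution Q has higher entropy.

Intuition: The distribution closer to uniform (more spread out) has higher entropy.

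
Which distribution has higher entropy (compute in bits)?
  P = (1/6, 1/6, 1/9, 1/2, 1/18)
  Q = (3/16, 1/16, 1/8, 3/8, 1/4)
Q

Computing entropies in bits:
H(P) = 1.9455
H(Q) = 2.1085

Distribution Q has higher entropy.

Intuition: The distribution closer to uniform (more spread out) has higher entropy.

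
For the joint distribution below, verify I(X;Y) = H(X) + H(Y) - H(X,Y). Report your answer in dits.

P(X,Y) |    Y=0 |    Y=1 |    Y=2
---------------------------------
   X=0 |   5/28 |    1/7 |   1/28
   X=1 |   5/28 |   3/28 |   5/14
I(X;Y) = 0.0494 dits

Mutual information has multiple equivalent forms:
- I(X;Y) = H(X) - H(X|Y)
- I(X;Y) = H(Y) - H(Y|X)
- I(X;Y) = H(X) + H(Y) - H(X,Y)

Computing all quantities:
H(X) = 0.2831, H(Y) = 0.4696, H(X,Y) = 0.7033
H(X|Y) = 0.2336, H(Y|X) = 0.4202

Verification:
H(X) - H(X|Y) = 0.2831 - 0.2336 = 0.0494
H(Y) - H(Y|X) = 0.4696 - 0.4202 = 0.0494
H(X) + H(Y) - H(X,Y) = 0.2831 + 0.4696 - 0.7033 = 0.0494

All forms give I(X;Y) = 0.0494 dits. ✓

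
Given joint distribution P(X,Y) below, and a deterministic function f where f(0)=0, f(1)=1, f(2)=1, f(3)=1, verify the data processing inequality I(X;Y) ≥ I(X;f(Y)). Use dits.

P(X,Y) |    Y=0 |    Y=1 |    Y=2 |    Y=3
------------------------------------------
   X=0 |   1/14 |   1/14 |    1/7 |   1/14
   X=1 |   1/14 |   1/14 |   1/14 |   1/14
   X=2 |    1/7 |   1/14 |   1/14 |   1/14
I(X;Y) = 0.0123, I(X;f(Y)) = 0.0080, inequality holds: 0.0123 ≥ 0.0080

Data Processing Inequality: For any Markov chain X → Y → Z, we have I(X;Y) ≥ I(X;Z).

Here Z = f(Y) is a deterministic function of Y, forming X → Y → Z.

Original I(X;Y) = 0.0123 dits

After applying f:
P(X,Z) where Z=f(Y):
- P(X,Z=0) = P(X,Y=0)
- P(X,Z=1) = P(X,Y=1) + P(X,Y=2) + P(X,Y=3)

I(X;Z) = I(X;f(Y)) = 0.0080 dits

Verification: 0.0123 ≥ 0.0080 ✓

Information cannot be created by processing; the function f can only lose information about X.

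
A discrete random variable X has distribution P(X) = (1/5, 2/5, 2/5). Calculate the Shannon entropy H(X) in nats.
1.0549 nats

Shannon entropy is H(X) = -Σ p(x) log p(x).

For P = (1/5, 2/5, 2/5):
H = -1/5 × log_e(1/5) -2/5 × log_e(2/5) -2/5 × log_e(2/5)
H = 1.0549 nats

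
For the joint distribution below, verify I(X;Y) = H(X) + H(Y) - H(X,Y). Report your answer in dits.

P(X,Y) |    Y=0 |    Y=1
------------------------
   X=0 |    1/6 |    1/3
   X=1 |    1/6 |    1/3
I(X;Y) = 0.0000 dits

Mutual information has multiple equivalent forms:
- I(X;Y) = H(X) - H(X|Y)
- I(X;Y) = H(Y) - H(Y|X)
- I(X;Y) = H(X) + H(Y) - H(X,Y)

Computing all quantities:
H(X) = 0.3010, H(Y) = 0.2764, H(X,Y) = 0.5775
H(X|Y) = 0.3010, H(Y|X) = 0.2764

Verification:
H(X) - H(X|Y) = 0.3010 - 0.3010 = 0.0000
H(Y) - H(Y|X) = 0.2764 - 0.2764 = 0.0000
H(X) + H(Y) - H(X,Y) = 0.3010 + 0.2764 - 0.5775 = 0.0000

All forms give I(X;Y) = 0.0000 dits. ✓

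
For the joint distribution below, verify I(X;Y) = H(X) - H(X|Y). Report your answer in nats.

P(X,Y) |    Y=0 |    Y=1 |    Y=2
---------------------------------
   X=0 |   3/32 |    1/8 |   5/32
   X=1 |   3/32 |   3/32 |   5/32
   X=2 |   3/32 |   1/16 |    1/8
I(X;Y) = 0.0059 nats

Mutual information has multiple equivalent forms:
- I(X;Y) = H(X) - H(X|Y)
- I(X;Y) = H(Y) - H(Y|X)
- I(X;Y) = H(X) + H(Y) - H(X,Y)

Computing all quantities:
H(X) = 1.0916, H(Y) = 1.0752, H(X,Y) = 2.1609
H(X|Y) = 1.0857, H(Y|X) = 1.0693

Verification:
H(X) - H(X|Y) = 1.0916 - 1.0857 = 0.0059
H(Y) - H(Y|X) = 1.0752 - 1.0693 = 0.0059
H(X) + H(Y) - H(X,Y) = 1.0916 + 1.0752 - 2.1609 = 0.0059

All forms give I(X;Y) = 0.0059 nats. ✓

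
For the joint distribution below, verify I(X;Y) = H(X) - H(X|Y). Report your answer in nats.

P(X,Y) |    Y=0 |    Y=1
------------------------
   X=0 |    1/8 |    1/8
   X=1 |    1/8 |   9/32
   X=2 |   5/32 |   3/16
I(X;Y) = 0.0146 nats

Mutual information has multiple equivalent forms:
- I(X;Y) = H(X) - H(X|Y)
- I(X;Y) = H(Y) - H(Y|X)
- I(X;Y) = H(X) + H(Y) - H(X,Y)

Computing all quantities:
H(X) = 1.0796, H(Y) = 0.6755, H(X,Y) = 1.7405
H(X|Y) = 1.0650, H(Y|X) = 0.6609

Verification:
H(X) - H(X|Y) = 1.0796 - 1.0650 = 0.0146
H(Y) - H(Y|X) = 0.6755 - 0.6609 = 0.0146
H(X) + H(Y) - H(X,Y) = 1.0796 + 0.6755 - 1.7405 = 0.0146

All forms give I(X;Y) = 0.0146 nats. ✓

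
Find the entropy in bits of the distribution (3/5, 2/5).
0.9710 bits

Shannon entropy is H(X) = -Σ p(x) log p(x).

For P = (3/5, 2/5):
H = -3/5 × log_2(3/5) -2/5 × log_2(2/5)
H = 0.9710 bits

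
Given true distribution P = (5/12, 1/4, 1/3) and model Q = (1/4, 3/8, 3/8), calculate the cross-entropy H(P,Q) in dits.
0.4993 dits

Cross-entropy: H(P,Q) = -Σ p(x) log q(x)

Alternatively: H(P,Q) = H(P) + D_KL(P||Q)
H(P) = 0.4680 dits
D_KL(P||Q) = 0.0314 dits

H(P,Q) = 0.4680 + 0.0314 = 0.4993 dits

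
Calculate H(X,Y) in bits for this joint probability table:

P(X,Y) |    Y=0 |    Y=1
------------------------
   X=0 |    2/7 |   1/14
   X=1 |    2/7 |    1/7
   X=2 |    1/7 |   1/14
2.3788 bits

Joint entropy is H(X,Y) = -Σ_{x,y} p(x,y) log p(x,y).

Summing over all non-zero entries:
H(X,Y) = -[2/7·log_2(2/7) + 1/14·log_2(1/14) + 2/7·log_2(2/7) + 1/7·log_2(1/7) + 1/7·log_2(1/7) + 1/14·log_2(1/14)]
H(X,Y) = 2.3788 bits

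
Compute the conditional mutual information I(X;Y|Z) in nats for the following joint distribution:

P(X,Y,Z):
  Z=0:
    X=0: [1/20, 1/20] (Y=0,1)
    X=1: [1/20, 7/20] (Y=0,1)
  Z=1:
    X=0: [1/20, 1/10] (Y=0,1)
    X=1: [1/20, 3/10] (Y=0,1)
0.0414 nats

Conditional mutual information: I(X;Y|Z) = H(X|Z) + H(Y|Z) - H(X,Y|Z)

H(Z) = 0.6931
H(X,Z) = 1.2488 → H(X|Z) = 0.5556
H(Y,Z) = 1.1935 → H(Y|Z) = 0.5004
H(X,Y,Z) = 1.7078 → H(X,Y|Z) = 1.0147

I(X;Y|Z) = 0.5556 + 0.5004 - 1.0147 = 0.0414 nats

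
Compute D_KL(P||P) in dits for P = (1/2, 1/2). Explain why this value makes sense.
0.0000 dits

KL divergence satisfies the Gibbs inequality: D_KL(P||Q) ≥ 0 for all distributions P, Q.

D_KL(P||Q) = Σ p(x) log(p(x)/q(x))
Each term is p(x) × log_10(p(x)/p(x)) = p(x) × log_10(1) = 0, so the sum is 0.
D_KL(P||Q) = 0.0000 dits

When P = Q, the KL divergence is exactly 0, as there is no 'divergence' between identical distributions.

This non-negativity is a fundamental property: relative entropy cannot be negative because it measures how different Q is from P.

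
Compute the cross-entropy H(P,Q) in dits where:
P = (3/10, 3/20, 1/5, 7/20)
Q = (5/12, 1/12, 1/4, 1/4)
0.6071 dits

Cross-entropy: H(P,Q) = -Σ p(x) log q(x)

Alternatively: H(P,Q) = H(P) + D_KL(P||Q)
H(P) = 0.5798 dits
D_KL(P||Q) = 0.0273 dits

H(P,Q) = 0.5798 + 0.0273 = 0.6071 dits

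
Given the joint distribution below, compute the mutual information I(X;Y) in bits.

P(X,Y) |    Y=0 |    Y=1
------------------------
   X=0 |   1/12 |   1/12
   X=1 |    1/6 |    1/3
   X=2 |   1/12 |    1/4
0.0221 bits

Mutual information: I(X;Y) = H(X) + H(Y) - H(X,Y)

Marginals:
P(X) = (1/6, 1/2, 1/3), H(X) = 1.4591 bits
P(Y) = (1/3, 2/3), H(Y) = 0.9183 bits

Joint entropy: H(X,Y) = 2.3554 bits

I(X;Y) = 1.4591 + 0.9183 - 2.3554 = 0.0221 bits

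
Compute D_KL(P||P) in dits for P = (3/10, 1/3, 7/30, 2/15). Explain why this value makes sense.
0.0000 dits

KL divergence satisfies the Gibbs inequality: D_KL(P||Q) ≥ 0 for all distributions P, Q.

D_KL(P||Q) = Σ p(x) log(p(x)/q(x))
Each term is p(x) × log_10(p(x)/p(x)) = p(x) × log_10(1) = 0, so the sum is 0.
D_KL(P||Q) = 0.0000 dits

When P = Q, the KL divergence is exactly 0, as there is no 'divergence' between identical distributions.

This non-negativity is a fundamental property: relative entropy cannot be negative because it measures how different Q is from P.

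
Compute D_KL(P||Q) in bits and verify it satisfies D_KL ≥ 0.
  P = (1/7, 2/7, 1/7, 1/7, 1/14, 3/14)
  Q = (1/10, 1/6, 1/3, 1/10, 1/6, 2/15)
0.2539 bits

KL divergence satisfies the Gibbs inequality: D_KL(P||Q) ≥ 0 for all distributions P, Q.

D_KL(P||Q) = Σ p(x) log(p(x)/q(x))
Term by term:
  x=0: 1/7 × log_2[(1/7)/(1/10)] = 0.0735
  x=1: 2/7 × log_2[(2/7)/(1/6)] = 0.2222
  x=2: 1/7 × log_2[(1/7)/(1/3)] = -0.1746
  x=3: 1/7 × log_2[(1/7)/(1/10)] = 0.0735
  x=4: 1/14 × log_2[(1/14)/(1/6)] = -0.0873
  x=5: 3/14 × log_2[(3/14)/(2/15)] = 0.1467
D_KL(P||Q) = 0.2539 bits

D_KL(P||Q) = 0.2539 ≥ 0 ✓

This non-negativity is a fundamental property: relative entropy cannot be negative because it measures how different Q is from P.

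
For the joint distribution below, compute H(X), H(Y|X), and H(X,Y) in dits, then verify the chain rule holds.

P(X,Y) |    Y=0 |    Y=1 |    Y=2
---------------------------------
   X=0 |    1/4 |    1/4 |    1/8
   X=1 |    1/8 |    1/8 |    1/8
H(X,Y) = 0.7526, H(X) = 0.2873, H(Y|X) = 0.4653 (all in dits)

Chain rule: H(X,Y) = H(X) + H(Y|X)

Left side — joint entropy directly:
H(X,Y) = -Σ p(x,y) log p(x,y) = 0.7526 dits

Right side — compute H(Y|X) from the conditional distributions:
P(X) = (5/8, 3/8), so H(X) = 0.2873 dits
H(Y|X) = Σ_x P(X=x) · H(Y|X=x):
  P(Y|X=0) = (2/5, 2/5, 1/5), H(Y|X=0) = 0.4581, weight P(X=0) = 5/8
  P(Y|X=1) = (1/3, 1/3, 1/3), H(Y|X=1) = 0.4771, weight P(X=1) = 3/8
H(Y|X) = 0.4653 dits

H(X) + H(Y|X) = 0.2873 + 0.4653 = 0.7526 dits

Both sides equal 0.7526 dits. ✓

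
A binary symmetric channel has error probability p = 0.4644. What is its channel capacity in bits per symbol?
0.0037 bits

For a binary symmetric channel (BSC) with error probability p:
Capacity C = 1 - H(p) bits per symbol

where H(p) = -p log₂(p) - (1-p) log₂(1-p) is the binary entropy function.

H(0.4644) = 0.9963 bits
C = 1 - 0.9963 = 0.0037 bits per symbol

This means we can reliably transmit up to 0.0037 bits of information per channel use.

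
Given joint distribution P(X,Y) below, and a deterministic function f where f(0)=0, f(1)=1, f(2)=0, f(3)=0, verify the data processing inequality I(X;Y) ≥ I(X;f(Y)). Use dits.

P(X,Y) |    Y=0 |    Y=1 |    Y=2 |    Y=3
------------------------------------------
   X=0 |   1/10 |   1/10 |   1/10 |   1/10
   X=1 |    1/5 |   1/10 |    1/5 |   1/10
I(X;Y) = 0.0060, I(X;f(Y)) = 0.0022, inequality holds: 0.0060 ≥ 0.0022

Data Processing Inequality: For any Markov chain X → Y → Z, we have I(X;Y) ≥ I(X;Z).

Here Z = f(Y) is a deterministic function of Y, forming X → Y → Z.

Original I(X;Y) = 0.0060 dits

After applying f:
P(X,Z) where Z=f(Y):
- P(X,Z=0) = P(X,Y=0) + P(X,Y=2) + P(X,Y=3)
- P(X,Z=1) = P(X,Y=1)

I(X;Z) = I(X;f(Y)) = 0.0022 dits

Verification: 0.0060 ≥ 0.0022 ✓

Information cannot be created by processing; the function f can only lose information about X.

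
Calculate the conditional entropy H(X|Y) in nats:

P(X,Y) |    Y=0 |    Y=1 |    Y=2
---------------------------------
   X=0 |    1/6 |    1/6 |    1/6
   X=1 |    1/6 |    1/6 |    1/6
0.6931 nats

Using the chain rule: H(X|Y) = H(X,Y) - H(Y)

First, compute H(X,Y) = 1.7918 nats

Marginal P(Y) = (1/3, 1/3, 1/3)
H(Y) = 1.0986 nats

H(X|Y) = H(X,Y) - H(Y) = 1.7918 - 1.0986 = 0.6931 nats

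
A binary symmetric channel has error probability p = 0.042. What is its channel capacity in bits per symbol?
0.7486 bits

For a binary symmetric channel (BSC) with error probability p:
Capacity C = 1 - H(p) bits per symbol

where H(p) = -p log₂(p) - (1-p) log₂(1-p) is the binary entropy function.

H(0.042) = 0.2514 bits
C = 1 - 0.2514 = 0.7486 bits per symbol

This means we can reliably transmit up to 0.7486 bits of information per channel use.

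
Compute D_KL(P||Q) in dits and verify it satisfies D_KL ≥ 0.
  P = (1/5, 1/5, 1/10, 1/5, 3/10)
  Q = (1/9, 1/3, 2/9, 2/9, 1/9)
0.0923 dits

KL divergence satisfies the Gibbs inequality: D_KL(P||Q) ≥ 0 for all distributions P, Q.

D_KL(P||Q) = Σ p(x) log(p(x)/q(x))
Term by term:
  x=0: 1/5 × log_10[(1/5)/(1/9)] = 0.0511
  x=1: 1/5 × log_10[(1/5)/(1/3)] = -0.0444
  x=2: 1/10 × log_10[(1/10)/(2/9)] = -0.0347
  x=3: 1/5 × log_10[(1/5)/(2/9)] = -0.0092
  x=4: 3/10 × log_10[(3/10)/(1/9)] = 0.1294
D_KL(P||Q) = 0.0923 dits

D_KL(P||Q) = 0.0923 ≥ 0 ✓

This non-negativity is a fundamental property: relative entropy cannot be negative because it measures how different Q is from P.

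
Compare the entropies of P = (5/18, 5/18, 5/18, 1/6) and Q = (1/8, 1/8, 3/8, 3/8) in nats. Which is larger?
P

Computing entropies in nats:
H(P) = 1.3661
H(Q) = 1.2555

Distribution P has higher entropy.

Intuition: The distribution closer to uniform (more spread out) has higher entropy.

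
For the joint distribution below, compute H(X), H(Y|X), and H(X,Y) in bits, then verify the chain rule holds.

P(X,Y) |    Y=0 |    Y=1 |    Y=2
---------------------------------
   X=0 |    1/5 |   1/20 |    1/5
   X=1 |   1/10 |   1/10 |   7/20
H(X,Y) = 2.3394, H(X) = 0.9928, H(Y|X) = 1.3466 (all in bits)

Chain rule: H(X,Y) = H(X) + H(Y|X)

Left side — joint entropy directly:
H(X,Y) = -Σ p(x,y) log p(x,y) = 2.3394 bits

Right side — compute H(Y|X) from the conditional distributions:
P(X) = (9/20, 11/20), so H(X) = 0.9928 bits
H(Y|X) = Σ_x P(X=x) · H(Y|X=x):
  P(Y|X=0) = (4/9, 1/9, 4/9), H(Y|X=0) = 1.3921, weight P(X=0) = 9/20
  P(Y|X=1) = (2/11, 2/11, 7/11), H(Y|X=1) = 1.3093, weight P(X=1) = 11/20
H(Y|X) = 1.3466 bits

H(X) + H(Y|X) = 0.9928 + 1.3466 = 2.3394 bits

Both sides equal 2.3394 bits. ✓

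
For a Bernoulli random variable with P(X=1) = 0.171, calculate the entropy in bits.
0.6600 bits

The binary entropy function is:
H(p) = -p log(p) - (1-p) log(1-p)

H(0.171) = -0.171 × log_2(0.171) - 0.829 × log_2(0.829)
H(0.171) = 0.6600 bits

Note: Binary entropy is maximized at p=0.5 (H=1 bit) and minimized at p=0 or p=1 (H=0).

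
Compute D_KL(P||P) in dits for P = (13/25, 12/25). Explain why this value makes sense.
0.0000 dits

KL divergence satisfies the Gibbs inequality: D_KL(P||Q) ≥ 0 for all distributions P, Q.

D_KL(P||Q) = Σ p(x) log(p(x)/q(x))
Each term is p(x) × log_10(p(x)/p(x)) = p(x) × log_10(1) = 0, so the sum is 0.
D_KL(P||Q) = 0.0000 dits

When P = Q, the KL divergence is exactly 0, as there is no 'divergence' between identical distributions.

This non-negativity is a fundamental property: relative entropy cannot be negative because it measures how different Q is from P.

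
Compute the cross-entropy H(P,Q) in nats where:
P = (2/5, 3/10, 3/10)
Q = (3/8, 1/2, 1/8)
1.2241 nats

Cross-entropy: H(P,Q) = -Σ p(x) log q(x)

Alternatively: H(P,Q) = H(P) + D_KL(P||Q)
H(P) = 1.0889 nats
D_KL(P||Q) = 0.1352 nats

H(P,Q) = 1.0889 + 0.1352 = 1.2241 nats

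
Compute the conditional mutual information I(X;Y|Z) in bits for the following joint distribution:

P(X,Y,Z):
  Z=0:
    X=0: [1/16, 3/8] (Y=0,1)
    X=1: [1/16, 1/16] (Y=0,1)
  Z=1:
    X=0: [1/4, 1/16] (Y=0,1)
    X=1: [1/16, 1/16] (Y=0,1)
0.0730 bits

Conditional mutual information: I(X;Y|Z) = H(X|Z) + H(Y|Z) - H(X,Y|Z)

H(Z) = 0.9887
H(X,Z) = 1.7962 → H(X|Z) = 0.8075
H(Y,Z) = 1.7962 → H(Y|Z) = 0.8075
H(X,Y,Z) = 2.5306 → H(X,Y|Z) = 1.5419

I(X;Y|Z) = 0.8075 + 0.8075 - 1.5419 = 0.0730 bits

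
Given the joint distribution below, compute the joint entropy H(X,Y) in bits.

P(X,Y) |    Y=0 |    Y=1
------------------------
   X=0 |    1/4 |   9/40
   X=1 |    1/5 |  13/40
1.9756 bits

Joint entropy is H(X,Y) = -Σ_{x,y} p(x,y) log p(x,y).

Summing over all non-zero entries:
H(X,Y) = -[1/4·log_2(1/4) + 9/40·log_2(9/40) + 1/5·log_2(1/5) + 13/40·log_2(13/40)]
H(X,Y) = 1.9756 bits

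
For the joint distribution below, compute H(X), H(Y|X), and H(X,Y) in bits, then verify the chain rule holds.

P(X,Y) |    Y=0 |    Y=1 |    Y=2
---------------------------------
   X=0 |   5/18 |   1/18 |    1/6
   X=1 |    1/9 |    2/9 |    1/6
H(X,Y) = 2.4411, H(X) = 1.0000, H(Y|X) = 1.4411 (all in bits)

Chain rule: H(X,Y) = H(X) + H(Y|X)

Left side — joint entropy directly:
H(X,Y) = -Σ p(x,y) log p(x,y) = 2.4411 bits

Right side — compute H(Y|X) from the conditional distributions:
P(X) = (1/2, 1/2), so H(X) = 1.0000 bits
H(Y|X) = Σ_x P(X=x) · H(Y|X=x):
  P(Y|X=0) = (5/9, 1/9, 1/3), H(Y|X=0) = 1.3516, weight P(X=0) = 1/2
  P(Y|X=1) = (2/9, 4/9, 1/3), H(Y|X=1) = 1.5305, weight P(X=1) = 1/2
H(Y|X) = 1.4411 bits

H(X) + H(Y|X) = 1.0000 + 1.4411 = 2.4411 bits

Both sides equal 2.4411 bits. ✓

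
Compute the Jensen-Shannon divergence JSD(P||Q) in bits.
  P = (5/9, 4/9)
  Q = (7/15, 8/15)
0.0057 bits

Jensen-Shannon divergence is:
JSD(P||Q) = 0.5 × D_KL(P||M) + 0.5 × D_KL(Q||M)
where M = 0.5 × (P + Q) is the mixture distribution.

M = 0.5 × (5/9, 4/9) + 0.5 × (7/15, 8/15) = (0.511111, 0.488889)

D_KL(P||M) = 0.0057 bits
D_KL(Q||M) = 0.0057 bits

JSD(P||Q) = 0.5 × 0.0057 + 0.5 × 0.0057 = 0.0057 bits

Unlike KL divergence, JSD is symmetric and bounded: 0 ≤ JSD ≤ log(2).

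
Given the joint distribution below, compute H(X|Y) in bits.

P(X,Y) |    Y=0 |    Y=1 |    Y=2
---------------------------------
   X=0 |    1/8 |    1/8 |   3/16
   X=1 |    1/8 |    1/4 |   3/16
0.9694 bits

Using the chain rule: H(X|Y) = H(X,Y) - H(Y)

First, compute H(X,Y) = 2.5306 bits

Marginal P(Y) = (1/4, 3/8, 3/8)
H(Y) = 1.5613 bits

H(X|Y) = H(X,Y) - H(Y) = 2.5306 - 1.5613 = 0.9694 bits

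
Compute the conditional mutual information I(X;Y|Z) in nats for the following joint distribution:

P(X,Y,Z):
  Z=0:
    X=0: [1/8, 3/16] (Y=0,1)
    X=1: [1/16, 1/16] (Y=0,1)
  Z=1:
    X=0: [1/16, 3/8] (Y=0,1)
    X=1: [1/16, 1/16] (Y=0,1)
0.0337 nats

Conditional mutual information: I(X;Y|Z) = H(X|Z) + H(Y|Z) - H(X,Y|Z)

H(Z) = 0.6853
H(X,Z) = 1.2450 → H(X|Z) = 0.5597
H(Y,Z) = 1.2820 → H(Y|Z) = 0.5967
H(X,Y,Z) = 1.8080 → H(X,Y|Z) = 1.1227

I(X;Y|Z) = 0.5597 + 0.5967 - 1.1227 = 0.0337 nats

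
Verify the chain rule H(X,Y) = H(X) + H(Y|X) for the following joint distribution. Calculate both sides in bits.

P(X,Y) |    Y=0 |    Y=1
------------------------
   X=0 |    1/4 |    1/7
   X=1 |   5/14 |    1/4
H(X,Y) = 1.9316, H(X) = 0.9666, H(Y|X) = 0.9649 (all in bits)

Chain rule: H(X,Y) = H(X) + H(Y|X)

Left side — joint entropy directly:
H(X,Y) = -Σ p(x,y) log p(x,y) = 1.9316 bits

Right side — compute H(Y|X) from the conditional distributions:
P(X) = (11/28, 17/28), so H(X) = 0.9666 bits
H(Y|X) = Σ_x P(X=x) · H(Y|X=x):
  P(Y|X=0) = (7/11, 4/11), H(Y|X=0) = 0.9457, weight P(X=0) = 11/28
  P(Y|X=1) = (10/17, 7/17), H(Y|X=1) = 0.9774, weight P(X=1) = 17/28
H(Y|X) = 0.9649 bits

H(X) + H(Y|X) = 0.9666 + 0.9649 = 1.9316 bits

Both sides equal 1.9316 bits. ✓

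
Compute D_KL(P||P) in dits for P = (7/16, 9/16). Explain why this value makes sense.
0.0000 dits

KL divergence satisfies the Gibbs inequality: D_KL(P||Q) ≥ 0 for all distributions P, Q.

D_KL(P||Q) = Σ p(x) log(p(x)/q(x))
Each term is p(x) × log_10(p(x)/p(x)) = p(x) × log_10(1) = 0, so the sum is 0.
D_KL(P||Q) = 0.0000 dits

When P = Q, the KL divergence is exactly 0, as there is no 'divergence' between identical distributions.

This non-negativity is a fundamental property: relative entropy cannot be negative because it measures how different Q is from P.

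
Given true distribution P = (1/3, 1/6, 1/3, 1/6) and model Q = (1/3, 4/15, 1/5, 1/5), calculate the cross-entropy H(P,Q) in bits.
2.0071 bits

Cross-entropy: H(P,Q) = -Σ p(x) log q(x)

Alternatively: H(P,Q) = H(P) + D_KL(P||Q)
H(P) = 1.9183 bits
D_KL(P||Q) = 0.0888 bits

H(P,Q) = 1.9183 + 0.0888 = 2.0071 bits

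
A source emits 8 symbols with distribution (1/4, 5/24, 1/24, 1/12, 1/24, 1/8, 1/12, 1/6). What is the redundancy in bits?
0.2431 bits

Redundancy measures how far a source is from maximum entropy:
R = H_max - H(X)

Maximum entropy for 8 symbols: H_max = log_2(8) = 3.0000 bits
Actual entropy: H(X) = 2.7569 bits
Redundancy: R = 3.0000 - 2.7569 = 0.2431 bits

This redundancy represents potential for compression: the source could be compressed by 0.2431 bits per symbol.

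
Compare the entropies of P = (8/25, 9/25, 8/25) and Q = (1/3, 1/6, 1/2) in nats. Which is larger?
P

Computing entropies in nats:
H(P) = 1.0970
H(Q) = 1.0114

Distribution P has higher entropy.

Intuition: The distribution closer to uniform (more spread out) has higher entropy.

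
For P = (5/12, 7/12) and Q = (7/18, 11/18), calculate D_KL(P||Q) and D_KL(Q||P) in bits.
D_KL(P||Q) = 0.0023, D_KL(Q||P) = 0.0023

KL divergence is not symmetric: D_KL(P||Q) ≠ D_KL(Q||P) in general.

D_KL(P||Q) = 0.0023 bits
D_KL(Q||P) = 0.0023 bits

In this case they happen to be equal (to 4 decimal places).

This asymmetry is why KL divergence is not a true distance metric.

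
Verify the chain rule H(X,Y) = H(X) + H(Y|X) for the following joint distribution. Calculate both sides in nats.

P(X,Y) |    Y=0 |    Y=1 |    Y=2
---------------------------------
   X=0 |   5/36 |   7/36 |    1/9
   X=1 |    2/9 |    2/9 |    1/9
H(X,Y) = 1.7494, H(X) = 0.6870, H(Y|X) = 1.0624 (all in nats)

Chain rule: H(X,Y) = H(X) + H(Y|X)

Left side — joint entropy directly:
H(X,Y) = -Σ p(x,y) log p(x,y) = 1.7494 nats

Right side — compute H(Y|X) from the conditional distributions:
P(X) = (4/9, 5/9), so H(X) = 0.6870 nats
H(Y|X) = Σ_x P(X=x) · H(Y|X=x):
  P(Y|X=0) = (5/16, 7/16, 1/4), H(Y|X=0) = 1.0717, weight P(X=0) = 4/9
  P(Y|X=1) = (2/5, 2/5, 1/5), H(Y|X=1) = 1.0549, weight P(X=1) = 5/9
H(Y|X) = 1.0624 nats

H(X) + H(Y|X) = 0.6870 + 1.0624 = 1.7494 nats

Both sides equal 1.7494 nats. ✓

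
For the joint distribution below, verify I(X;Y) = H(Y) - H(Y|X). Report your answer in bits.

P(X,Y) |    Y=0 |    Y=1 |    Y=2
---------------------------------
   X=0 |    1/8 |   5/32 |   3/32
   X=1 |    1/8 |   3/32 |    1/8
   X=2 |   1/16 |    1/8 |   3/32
I(X;Y) = 0.0254 bits

Mutual information has multiple equivalent forms:
- I(X;Y) = H(X) - H(X|Y)
- I(X;Y) = H(Y) - H(Y|X)
- I(X;Y) = H(X) + H(Y) - H(X,Y)

Computing all quantities:
H(X) = 1.5749, H(Y) = 1.5794, H(X,Y) = 3.1289
H(X|Y) = 1.5495, H(Y|X) = 1.5540

Verification:
H(X) - H(X|Y) = 1.5749 - 1.5495 = 0.0254
H(Y) - H(Y|X) = 1.5794 - 1.5540 = 0.0254
H(X) + H(Y) - H(X,Y) = 1.5749 + 1.5794 - 3.1289 = 0.0254

All forms give I(X;Y) = 0.0254 bits. ✓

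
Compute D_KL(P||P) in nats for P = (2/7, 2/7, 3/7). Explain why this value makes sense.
0.0000 nats

KL divergence satisfies the Gibbs inequality: D_KL(P||Q) ≥ 0 for all distributions P, Q.

D_KL(P||Q) = Σ p(x) log(p(x)/q(x))
Each term is p(x) × log_e(p(x)/p(x)) = p(x) × log_e(1) = 0, so the sum is 0.
D_KL(P||Q) = 0.0000 nats

When P = Q, the KL divergence is exactly 0, as there is no 'divergence' between identical distributions.

This non-negativity is a fundamental property: relative entropy cannot be negative because it measures how different Q is from P.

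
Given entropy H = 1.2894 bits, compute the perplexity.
2.4443

Perplexity is 2^H (or exp(H) for natural log).

H = 1.2894 bits
Perplexity = 2^1.2894 = 2.4443

Interpretation: The model's uncertainty is equivalent to choosing uniformly among 2.4 options.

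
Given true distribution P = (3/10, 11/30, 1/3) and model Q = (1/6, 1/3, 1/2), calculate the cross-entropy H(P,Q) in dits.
0.5087 dits

Cross-entropy: H(P,Q) = -Σ p(x) log q(x)

Alternatively: H(P,Q) = H(P) + D_KL(P||Q)
H(P) = 0.4757 dits
D_KL(P||Q) = 0.0331 dits

H(P,Q) = 0.4757 + 0.0331 = 0.5087 dits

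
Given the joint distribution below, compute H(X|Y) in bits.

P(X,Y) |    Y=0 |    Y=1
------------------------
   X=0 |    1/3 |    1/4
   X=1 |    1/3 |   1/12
0.9371 bits

Using the chain rule: H(X|Y) = H(X,Y) - H(Y)

First, compute H(X,Y) = 1.8554 bits

Marginal P(Y) = (2/3, 1/3)
H(Y) = 0.9183 bits

H(X|Y) = H(X,Y) - H(Y) = 1.8554 - 0.9183 = 0.9371 bits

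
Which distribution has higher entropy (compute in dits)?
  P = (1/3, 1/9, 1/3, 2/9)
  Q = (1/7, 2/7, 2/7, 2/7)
Q

Computing entropies in dits:
H(P) = 0.5693
H(Q) = 0.5871

Distribution Q has higher entropy.

Intuition: The distribution closer to uniform (more spread out) has higher entropy.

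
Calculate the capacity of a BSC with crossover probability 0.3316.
0.0834 bits

For a binary symmetric channel (BSC) with error probability p:
Capacity C = 1 - H(p) bits per symbol

where H(p) = -p log₂(p) - (1-p) log₂(1-p) is the binary entropy function.

H(0.3316) = 0.9166 bits
C = 1 - 0.9166 = 0.0834 bits per symbol

This means we can reliably transmit up to 0.0834 bits of information per channel use.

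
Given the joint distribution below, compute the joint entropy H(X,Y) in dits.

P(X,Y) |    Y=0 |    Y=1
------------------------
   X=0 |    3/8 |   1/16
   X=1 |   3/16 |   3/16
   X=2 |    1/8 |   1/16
0.6958 dits

Joint entropy is H(X,Y) = -Σ_{x,y} p(x,y) log p(x,y).

Summing over all non-zero entries:
H(X,Y) = -[3/8·log_10(3/8) + 1/16·log_10(1/16) + 3/16·log_10(3/16) + 3/16·log_10(3/16) + 1/8·log_10(1/8) + 1/16·log_10(1/16)]
H(X,Y) = 0.6958 dits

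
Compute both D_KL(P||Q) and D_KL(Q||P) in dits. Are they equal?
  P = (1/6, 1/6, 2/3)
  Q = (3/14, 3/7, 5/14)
D_KL(P||Q) = 0.0942, D_KL(Q||P) = 0.1024

KL divergence is not symmetric: D_KL(P||Q) ≠ D_KL(Q||P) in general.

D_KL(P||Q) = 0.0942 dits
D_KL(Q||P) = 0.1024 dits

No, they are not equal!

This asymmetry is why KL divergence is not a true distance metric.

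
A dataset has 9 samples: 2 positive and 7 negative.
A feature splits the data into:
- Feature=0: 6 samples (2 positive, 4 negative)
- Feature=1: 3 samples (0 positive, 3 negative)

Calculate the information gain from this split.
0.1520 bits

Information Gain = H(Y) - H(Y|Feature)

Before split:
P(positive) = 2/9 = 0.2222
H(Y) = 0.7642 bits

After split:
Feature=0: H = 0.9183 bits (weight = 6/9)
Feature=1: H = 0.0000 bits (weight = 3/9)
H(Y|Feature) = (6/9)×0.9183 + (3/9)×0.0000 = 0.6122 bits

Information Gain = 0.7642 - 0.6122 = 0.1520 bits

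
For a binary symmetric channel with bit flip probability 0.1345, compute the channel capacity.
0.4303 bits

For a binary symmetric channel (BSC) with error probability p:
Capacity C = 1 - H(p) bits per symbol

where H(p) = -p log₂(p) - (1-p) log₂(1-p) is the binary entropy function.

H(0.1345) = 0.5697 bits
C = 1 - 0.5697 = 0.4303 bits per symbol

This means we can reliably transmit up to 0.4303 bits of information per channel use.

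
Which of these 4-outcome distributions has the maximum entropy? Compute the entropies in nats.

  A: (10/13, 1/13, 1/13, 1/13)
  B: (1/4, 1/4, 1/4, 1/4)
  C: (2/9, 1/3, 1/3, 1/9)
B

For a discrete distribution over n outcomes, entropy is maximized by the uniform distribution.

Computing entropies:
H(A) = 0.7937 nats
H(B) = 1.3863 nats
H(C) = 1.3108 nats

The uniform distribution (where all probabilities equal 1/4) achieves the maximum entropy of log_e(4) = 1.3863 nats.

Distribution B has the highest entropy.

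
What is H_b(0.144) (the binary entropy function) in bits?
0.5946 bits

The binary entropy function is:
H(p) = -p log(p) - (1-p) log(1-p)

H(0.144) = -0.144 × log_2(0.144) - 0.856 × log_2(0.856)
H(0.144) = 0.5946 bits

Note: Binary entropy is maximized at p=0.5 (H=1 bit) and minimized at p=0 or p=1 (H=0).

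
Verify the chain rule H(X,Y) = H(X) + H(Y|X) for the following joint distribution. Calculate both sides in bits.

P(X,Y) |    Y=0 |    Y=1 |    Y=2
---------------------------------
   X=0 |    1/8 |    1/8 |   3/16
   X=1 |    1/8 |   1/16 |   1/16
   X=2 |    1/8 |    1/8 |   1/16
H(X,Y) = 3.0778, H(X) = 1.5462, H(Y|X) = 1.5316 (all in bits)

Chain rule: H(X,Y) = H(X) + H(Y|X)

Left side — joint entropy directly:
H(X,Y) = -Σ p(x,y) log p(x,y) = 3.0778 bits

Right side — compute H(Y|X) from the conditional distributions:
P(X) = (7/16, 1/4, 5/16), so H(X) = 1.5462 bits
H(Y|X) = Σ_x P(X=x) · H(Y|X=x):
  P(Y|X=0) = (2/7, 2/7, 3/7), H(Y|X=0) = 1.5567, weight P(X=0) = 7/16
  P(Y|X=1) = (1/2, 1/4, 1/4), H(Y|X=1) = 1.5000, weight P(X=1) = 1/4
  P(Y|X=2) = (2/5, 2/5, 1/5), H(Y|X=2) = 1.5219, weight P(X=2) = 5/16
H(Y|X) = 1.5316 bits

H(X) + H(Y|X) = 1.5462 + 1.5316 = 3.0778 bits

Both sides equal 3.0778 bits. ✓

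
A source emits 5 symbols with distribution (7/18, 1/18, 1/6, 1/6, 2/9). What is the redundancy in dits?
0.0652 dits

Redundancy measures how far a source is from maximum entropy:
R = H_max - H(X)

Maximum entropy for 5 symbols: H_max = log_10(5) = 0.6990 dits
Actual entropy: H(X) = 0.6338 dits
Redundancy: R = 0.6990 - 0.6338 = 0.0652 dits

This redundancy represents potential for compression: the source could be compressed by 0.0652 dits per symbol.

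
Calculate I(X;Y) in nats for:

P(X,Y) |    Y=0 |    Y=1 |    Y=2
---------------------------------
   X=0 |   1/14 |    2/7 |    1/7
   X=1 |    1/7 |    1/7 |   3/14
0.0436 nats

Mutual information: I(X;Y) = H(X) + H(Y) - H(X,Y)

Marginals:
P(X) = (1/2, 1/2), H(X) = 0.6931 nats
P(Y) = (3/14, 3/7, 5/14), H(Y) = 1.0609 nats

Joint entropy: H(X,Y) = 1.7105 nats

I(X;Y) = 0.6931 + 1.0609 - 1.7105 = 0.0436 nats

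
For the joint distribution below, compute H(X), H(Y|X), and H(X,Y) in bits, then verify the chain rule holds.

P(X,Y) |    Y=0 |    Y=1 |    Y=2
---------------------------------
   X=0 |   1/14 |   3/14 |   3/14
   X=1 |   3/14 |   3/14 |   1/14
H(X,Y) = 2.4488, H(X) = 1.0000, H(Y|X) = 1.4488 (all in bits)

Chain rule: H(X,Y) = H(X) + H(Y|X)

Left side — joint entropy directly:
H(X,Y) = -Σ p(x,y) log p(x,y) = 2.4488 bits

Right side — compute H(Y|X) from the conditional distributions:
P(X) = (1/2, 1/2), so H(X) = 1.0000 bits
H(Y|X) = Σ_x P(X=x) · H(Y|X=x):
  P(Y|X=0) = (1/7, 3/7, 3/7), H(Y|X=0) = 1.4488, weight P(X=0) = 1/2
  P(Y|X=1) = (3/7, 3/7, 1/7), H(Y|X=1) = 1.4488, weight P(X=1) = 1/2
H(Y|X) = 1.4488 bits

H(X) + H(Y|X) = 1.0000 + 1.4488 = 2.4488 bits

Both sides equal 2.4488 bits. ✓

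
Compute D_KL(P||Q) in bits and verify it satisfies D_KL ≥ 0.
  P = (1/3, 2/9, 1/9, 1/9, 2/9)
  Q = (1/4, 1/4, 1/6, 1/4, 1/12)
0.2200 bits

KL divergence satisfies the Gibbs inequality: D_KL(P||Q) ≥ 0 for all distributions P, Q.

D_KL(P||Q) = Σ p(x) log(p(x)/q(x))
Term by term:
  x=0: 1/3 × log_2[(1/3)/(1/4)] = 0.1383
  x=1: 2/9 × log_2[(2/9)/(1/4)] = -0.0378
  x=2: 1/9 × log_2[(1/9)/(1/6)] = -0.0650
  x=3: 1/9 × log_2[(1/9)/(1/4)] = -0.1300
  x=4: 2/9 × log_2[(2/9)/(1/12)] = 0.3145
D_KL(P||Q) = 0.2200 bits

D_KL(P||Q) = 0.2200 ≥ 0 ✓

This non-negativity is a fundamental property: relative entropy cannot be negative because it measures how different Q is from P.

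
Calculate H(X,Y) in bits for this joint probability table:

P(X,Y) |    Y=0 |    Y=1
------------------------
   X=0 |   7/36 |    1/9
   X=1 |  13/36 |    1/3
1.8706 bits

Joint entropy is H(X,Y) = -Σ_{x,y} p(x,y) log p(x,y).

Summing over all non-zero entries:
H(X,Y) = -[7/36·log_2(7/36) + 1/9·log_2(1/9) + 13/36·log_2(13/36) + 1/3·log_2(1/3)]
H(X,Y) = 1.8706 bits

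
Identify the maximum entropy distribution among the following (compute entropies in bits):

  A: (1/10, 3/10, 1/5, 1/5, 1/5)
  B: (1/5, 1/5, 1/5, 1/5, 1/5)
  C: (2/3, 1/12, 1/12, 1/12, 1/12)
B

For a discrete distribution over n outcomes, entropy is maximized by the uniform distribution.

Computing entropies:
H(A) = 2.2464 bits
H(B) = 2.3219 bits
H(C) = 1.5850 bits

The uniform distribution (where all probabilities equal 1/5) achieves the maximum entropy of log_2(5) = 2.3219 bits.

Distribution B has the highest entropy.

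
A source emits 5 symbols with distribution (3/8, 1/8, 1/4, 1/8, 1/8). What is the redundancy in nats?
0.1153 nats

Redundancy measures how far a source is from maximum entropy:
R = H_max - H(X)

Maximum entropy for 5 symbols: H_max = log_e(5) = 1.6094 nats
Actual entropy: H(X) = 1.4942 nats
Redundancy: R = 1.6094 - 1.4942 = 0.1153 nats

This redundancy represents potential for compression: the source could be compressed by 0.1153 nats per symbol.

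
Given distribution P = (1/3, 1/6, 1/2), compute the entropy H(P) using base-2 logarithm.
1.4591 bits

Shannon entropy is H(X) = -Σ p(x) log p(x).

For P = (1/3, 1/6, 1/2):
H = -1/3 × log_2(1/3) -1/6 × log_2(1/6) -1/2 × log_2(1/2)
H = 1.4591 bits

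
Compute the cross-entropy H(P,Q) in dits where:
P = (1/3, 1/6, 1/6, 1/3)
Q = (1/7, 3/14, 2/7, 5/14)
0.6329 dits

Cross-entropy: H(P,Q) = -Σ p(x) log q(x)

Alternatively: H(P,Q) = H(P) + D_KL(P||Q)
H(P) = 0.5775 dits
D_KL(P||Q) = 0.0555 dits

H(P,Q) = 0.5775 + 0.0555 = 0.6329 dits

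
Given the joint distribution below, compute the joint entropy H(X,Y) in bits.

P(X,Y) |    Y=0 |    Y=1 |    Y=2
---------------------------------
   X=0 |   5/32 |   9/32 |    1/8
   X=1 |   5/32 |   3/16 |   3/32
2.4996 bits

Joint entropy is H(X,Y) = -Σ_{x,y} p(x,y) log p(x,y).

Summing over all non-zero entries:
H(X,Y) = -[5/32·log_2(5/32) + 9/32·log_2(9/32) + 1/8·log_2(1/8) + 5/32·log_2(5/32) + 3/16·log_2(3/16) + 3/32·log_2(3/32)]
H(X,Y) = 2.4996 bits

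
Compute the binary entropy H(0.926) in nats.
0.2639 nats

The binary entropy function is:
H(p) = -p log(p) - (1-p) log(1-p)

H(0.926) = -0.926 × log_e(0.926) - 0.074 × log_e(0.074)
H(0.926) = 0.2639 nats

Note: Binary entropy is maximized at p=0.5 (H=1 bit) and minimized at p=0 or p=1 (H=0).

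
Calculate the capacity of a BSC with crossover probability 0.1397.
0.4165 bits

For a binary symmetric channel (BSC) with error probability p:
Capacity C = 1 - H(p) bits per symbol

where H(p) = -p log₂(p) - (1-p) log₂(1-p) is the binary entropy function.

H(0.1397) = 0.5835 bits
C = 1 - 0.5835 = 0.4165 bits per symbol

This means we can reliably transmit up to 0.4165 bits of information per channel use.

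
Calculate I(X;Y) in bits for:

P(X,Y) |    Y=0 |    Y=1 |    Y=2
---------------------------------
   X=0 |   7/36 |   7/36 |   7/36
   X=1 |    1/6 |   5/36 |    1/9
0.0047 bits

Mutual information: I(X;Y) = H(X) + H(Y) - H(X,Y)

Marginals:
P(X) = (7/12, 5/12), H(X) = 0.9799 bits
P(Y) = (13/36, 1/3, 11/36), H(Y) = 1.5816 bits

Joint entropy: H(X,Y) = 2.5568 bits

I(X;Y) = 0.9799 + 1.5816 - 2.5568 = 0.0047 bits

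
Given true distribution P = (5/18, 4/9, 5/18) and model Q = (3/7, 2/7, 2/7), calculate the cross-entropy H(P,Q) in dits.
0.4952 dits

Cross-entropy: H(P,Q) = -Σ p(x) log q(x)

Alternatively: H(P,Q) = H(P) + D_KL(P||Q)
H(P) = 0.4656 dits
D_KL(P||Q) = 0.0296 dits

H(P,Q) = 0.4656 + 0.0296 = 0.4952 dits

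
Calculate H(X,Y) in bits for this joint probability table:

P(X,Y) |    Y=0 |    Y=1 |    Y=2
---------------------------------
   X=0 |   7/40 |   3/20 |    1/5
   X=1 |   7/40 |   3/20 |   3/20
2.5761 bits

Joint entropy is H(X,Y) = -Σ_{x,y} p(x,y) log p(x,y).

Summing over all non-zero entries:
H(X,Y) = -[7/40·log_2(7/40) + 3/20·log_2(3/20) + 1/5·log_2(1/5) + 7/40·log_2(7/40) + 3/20·log_2(3/20) + 3/20·log_2(3/20)]
H(X,Y) = 2.5761 bits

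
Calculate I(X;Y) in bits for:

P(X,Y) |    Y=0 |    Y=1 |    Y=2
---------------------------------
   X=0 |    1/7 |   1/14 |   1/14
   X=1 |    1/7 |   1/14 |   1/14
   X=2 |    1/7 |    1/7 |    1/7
0.0202 bits

Mutual information: I(X;Y) = H(X) + H(Y) - H(X,Y)

Marginals:
P(X) = (2/7, 2/7, 3/7), H(X) = 1.5567 bits
P(Y) = (3/7, 2/7, 2/7), H(Y) = 1.5567 bits

Joint entropy: H(X,Y) = 3.0931 bits

I(X;Y) = 1.5567 + 1.5567 - 3.0931 = 0.0202 bits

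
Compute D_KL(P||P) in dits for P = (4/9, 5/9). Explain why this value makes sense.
0.0000 dits

KL divergence satisfies the Gibbs inequality: D_KL(P||Q) ≥ 0 for all distributions P, Q.

D_KL(P||Q) = Σ p(x) log(p(x)/q(x))
Each term is p(x) × log_10(p(x)/p(x)) = p(x) × log_10(1) = 0, so the sum is 0.
D_KL(P||Q) = 0.0000 dits

When P = Q, the KL divergence is exactly 0, as there is no 'divergence' between identical distributions.

This non-negativity is a fundamental property: relative entropy cannot be negative because it measures how different Q is from P.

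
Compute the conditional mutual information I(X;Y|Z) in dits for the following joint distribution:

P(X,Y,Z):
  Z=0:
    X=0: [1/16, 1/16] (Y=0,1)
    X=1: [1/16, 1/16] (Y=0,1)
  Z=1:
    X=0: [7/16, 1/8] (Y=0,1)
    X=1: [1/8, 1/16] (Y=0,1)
0.0019 dits

Conditional mutual information: I(X;Y|Z) = H(X|Z) + H(Y|Z) - H(X,Y|Z)

H(Z) = 0.2442
H(X,Z) = 0.5026 → H(X|Z) = 0.2584
H(Y,Z) = 0.5026 → H(Y|Z) = 0.2584
H(X,Y,Z) = 0.7591 → H(X,Y|Z) = 0.5149

I(X;Y|Z) = 0.2584 + 0.2584 - 0.5149 = 0.0019 dits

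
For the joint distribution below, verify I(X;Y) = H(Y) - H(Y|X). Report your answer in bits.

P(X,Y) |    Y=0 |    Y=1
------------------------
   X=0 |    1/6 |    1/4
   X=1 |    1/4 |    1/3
I(X;Y) = 0.0006 bits

Mutual information has multiple equivalent forms:
- I(X;Y) = H(X) - H(X|Y)
- I(X;Y) = H(Y) - H(Y|X)
- I(X;Y) = H(X) + H(Y) - H(X,Y)

Computing all quantities:
H(X) = 0.9799, H(Y) = 0.9799, H(X,Y) = 1.9591
H(X|Y) = 0.9793, H(Y|X) = 0.9793

Verification:
H(X) - H(X|Y) = 0.9799 - 0.9793 = 0.0006
H(Y) - H(Y|X) = 0.9799 - 0.9793 = 0.0006
H(X) + H(Y) - H(X,Y) = 0.9799 + 0.9799 - 1.9591 = 0.0006

All forms give I(X;Y) = 0.0006 bits. ✓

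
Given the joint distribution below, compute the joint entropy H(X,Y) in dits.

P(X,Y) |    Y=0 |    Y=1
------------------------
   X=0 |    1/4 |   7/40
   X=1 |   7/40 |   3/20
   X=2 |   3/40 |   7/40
0.7559 dits

Joint entropy is H(X,Y) = -Σ_{x,y} p(x,y) log p(x,y).

Summing over all non-zero entries:
H(X,Y) = -[1/4·log_10(1/4) + 7/40·log_10(7/40) + 7/40·log_10(7/40) + 3/20·log_10(3/20) + 3/40·log_10(3/40) + 7/40·log_10(7/40)]
H(X,Y) = 0.7559 dits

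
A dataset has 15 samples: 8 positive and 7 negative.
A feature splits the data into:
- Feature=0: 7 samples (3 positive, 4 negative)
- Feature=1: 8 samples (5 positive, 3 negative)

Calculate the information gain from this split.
0.0280 bits

Information Gain = H(Y) - H(Y|Feature)

Before split:
P(positive) = 8/15 = 0.5333
H(Y) = 0.9968 bits

After split:
Feature=0: H = 0.9852 bits (weight = 7/15)
Feature=1: H = 0.9544 bits (weight = 8/15)
H(Y|Feature) = (7/15)×0.9852 + (8/15)×0.9544 = 0.9688 bits

Information Gain = 0.9968 - 0.9688 = 0.0280 bits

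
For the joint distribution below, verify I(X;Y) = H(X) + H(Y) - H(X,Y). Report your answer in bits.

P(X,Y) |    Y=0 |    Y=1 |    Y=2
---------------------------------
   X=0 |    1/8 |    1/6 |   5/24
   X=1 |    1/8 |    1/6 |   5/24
I(X;Y) = 0.0000 bits

Mutual information has multiple equivalent forms:
- I(X;Y) = H(X) - H(X|Y)
- I(X;Y) = H(Y) - H(Y|X)
- I(X;Y) = H(X) + H(Y) - H(X,Y)

Computing all quantities:
H(X) = 1.0000, H(Y) = 1.5546, H(X,Y) = 2.5546
H(X|Y) = 1.0000, H(Y|X) = 1.5546

Verification:
H(X) - H(X|Y) = 1.0000 - 1.0000 = 0.0000
H(Y) - H(Y|X) = 1.5546 - 1.5546 = 0.0000
H(X) + H(Y) - H(X,Y) = 1.0000 + 1.5546 - 2.5546 = 0.0000

All forms give I(X;Y) = 0.0000 bits. ✓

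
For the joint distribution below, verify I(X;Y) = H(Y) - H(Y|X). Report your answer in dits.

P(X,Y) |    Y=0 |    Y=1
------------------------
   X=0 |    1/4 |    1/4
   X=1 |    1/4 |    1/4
I(X;Y) = 0.0000 dits

Mutual information has multiple equivalent forms:
- I(X;Y) = H(X) - H(X|Y)
- I(X;Y) = H(Y) - H(Y|X)
- I(X;Y) = H(X) + H(Y) - H(X,Y)

Computing all quantities:
H(X) = 0.3010, H(Y) = 0.3010, H(X,Y) = 0.6021
H(X|Y) = 0.3010, H(Y|X) = 0.3010

Verification:
H(X) - H(X|Y) = 0.3010 - 0.3010 = 0.0000
H(Y) - H(Y|X) = 0.3010 - 0.3010 = 0.0000
H(X) + H(Y) - H(X,Y) = 0.3010 + 0.3010 - 0.6021 = 0.0000

All forms give I(X;Y) = 0.0000 dits. ✓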